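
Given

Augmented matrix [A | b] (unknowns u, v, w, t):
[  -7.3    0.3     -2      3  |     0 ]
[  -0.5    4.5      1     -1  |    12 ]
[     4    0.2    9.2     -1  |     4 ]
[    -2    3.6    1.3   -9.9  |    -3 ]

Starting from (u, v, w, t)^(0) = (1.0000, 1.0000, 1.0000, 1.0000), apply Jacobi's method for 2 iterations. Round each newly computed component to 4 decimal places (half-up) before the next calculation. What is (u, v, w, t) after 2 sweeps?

Iteration 1:
  u = (0 - (0.3)·1.0000 - (-2)·1.0000 - (3)·1.0000) / (-7.3) = 0.1781
  v = (12 - (-0.5)·1.0000 - (1)·1.0000 - (-1)·1.0000) / (4.5) = 2.7778
  w = (4 - (4)·1.0000 - (0.2)·1.0000 - (-1)·1.0000) / (9.2) = 0.0870
  t = (-3 - (-2)·1.0000 - (3.6)·1.0000 - (1.3)·1.0000) / (-9.9) = 0.5960
Iteration 2:
  u = (0 - (0.3)·2.7778 - (-2)·0.0870 - (3)·0.5960) / (-7.3) = 0.3353
  v = (12 - (-0.5)·0.1781 - (1)·0.0870 - (-1)·0.5960) / (4.5) = 2.7996
  w = (4 - (4)·0.1781 - (0.2)·2.7778 - (-1)·0.5960) / (9.2) = 0.3617
  t = (-3 - (-2)·0.1781 - (3.6)·2.7778 - (1.3)·0.0870) / (-9.9) = 1.2886

(0.3353, 2.7996, 0.3617, 1.2886)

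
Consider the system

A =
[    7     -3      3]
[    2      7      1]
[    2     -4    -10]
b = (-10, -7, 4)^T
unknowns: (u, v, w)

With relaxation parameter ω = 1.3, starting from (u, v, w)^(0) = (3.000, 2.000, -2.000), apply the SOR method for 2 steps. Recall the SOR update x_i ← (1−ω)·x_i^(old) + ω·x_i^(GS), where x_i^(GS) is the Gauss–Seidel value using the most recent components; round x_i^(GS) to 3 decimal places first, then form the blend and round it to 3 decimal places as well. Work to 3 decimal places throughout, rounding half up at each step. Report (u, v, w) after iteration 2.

Iteration 1:
  u: GS value = (-10 - (-3)·2.000 - (3)·-2.000) / (7) = 0.286;  u ← (1−ω)·3.000 + ω·0.286 = -0.528
  v: GS value = (-7 - (2)·-0.528 - (1)·-2.000) / (7) = -0.563;  v ← (1−ω)·2.000 + ω·-0.563 = -1.332
  w: GS value = (4 - (2)·-0.528 - (-4)·-1.332) / (-10) = 0.027;  w ← (1−ω)·-2.000 + ω·0.027 = 0.635
Iteration 2:
  u: GS value = (-10 - (-3)·-1.332 - (3)·0.635) / (7) = -2.272;  u ← (1−ω)·-0.528 + ω·-2.272 = -2.795
  v: GS value = (-7 - (2)·-2.795 - (1)·0.635) / (7) = -0.292;  v ← (1−ω)·-1.332 + ω·-0.292 = 0.020
  w: GS value = (4 - (2)·-2.795 - (-4)·0.020) / (-10) = -0.967;  w ← (1−ω)·0.635 + ω·-0.967 = -1.448

(-2.795, 0.020, -1.448)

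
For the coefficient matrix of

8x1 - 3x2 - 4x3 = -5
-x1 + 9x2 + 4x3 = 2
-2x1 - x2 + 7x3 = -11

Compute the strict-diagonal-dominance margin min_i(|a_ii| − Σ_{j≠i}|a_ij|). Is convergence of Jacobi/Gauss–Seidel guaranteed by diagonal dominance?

1

row 1: |8| − (3+4) = 1
row 2: |9| − (1+4) = 4
row 3: |7| − (2+1) = 4
minimum over rows = 1 → strictly diagonally dominant (convergence guaranteed)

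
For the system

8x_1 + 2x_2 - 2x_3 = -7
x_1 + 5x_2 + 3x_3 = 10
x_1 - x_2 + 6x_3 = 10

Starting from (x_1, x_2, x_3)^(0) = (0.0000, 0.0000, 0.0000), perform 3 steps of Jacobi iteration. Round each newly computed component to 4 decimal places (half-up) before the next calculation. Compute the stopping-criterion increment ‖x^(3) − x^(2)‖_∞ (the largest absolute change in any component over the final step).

0.3260

Iteration 1:
  x_1 = (-7 - (2)·0.0000 - (-2)·0.0000) / (8) = -0.8750
  x_2 = (10 - (1)·0.0000 - (3)·0.0000) / (5) = 2.0000
  x_3 = (10 - (1)·0.0000 - (-1)·0.0000) / (6) = 1.6667
Iteration 2:
  x_1 = (-7 - (2)·2.0000 - (-2)·1.6667) / (8) = -0.9583
  x_2 = (10 - (1)·-0.8750 - (3)·1.6667) / (5) = 1.1750
  x_3 = (10 - (1)·-0.8750 - (-1)·2.0000) / (6) = 2.1458
Iteration 3:
  x_1 = (-7 - (2)·1.1750 - (-2)·2.1458) / (8) = -0.6323
  x_2 = (10 - (1)·-0.9583 - (3)·2.1458) / (5) = 0.9042
  x_3 = (10 - (1)·-0.9583 - (-1)·1.1750) / (6) = 2.0222
Change: (0.3260, -0.2708, -0.1236) → max |·| = 0.3260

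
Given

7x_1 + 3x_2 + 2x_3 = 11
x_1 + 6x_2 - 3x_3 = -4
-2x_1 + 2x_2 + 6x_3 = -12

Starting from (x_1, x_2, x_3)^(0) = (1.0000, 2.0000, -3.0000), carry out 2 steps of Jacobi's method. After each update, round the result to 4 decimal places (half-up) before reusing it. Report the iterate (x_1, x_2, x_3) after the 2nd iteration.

(3.2381, -2.0952, -0.6984)

Iteration 1:
  x_1 = (11 - (3)·2.0000 - (2)·-3.0000) / (7) = 1.5714
  x_2 = (-4 - (1)·1.0000 - (-3)·-3.0000) / (6) = -2.3333
  x_3 = (-12 - (-2)·1.0000 - (2)·2.0000) / (6) = -2.3333
Iteration 2:
  x_1 = (11 - (3)·-2.3333 - (2)·-2.3333) / (7) = 3.2381
  x_2 = (-4 - (1)·1.5714 - (-3)·-2.3333) / (6) = -2.0952
  x_3 = (-12 - (-2)·1.5714 - (2)·-2.3333) / (6) = -0.6984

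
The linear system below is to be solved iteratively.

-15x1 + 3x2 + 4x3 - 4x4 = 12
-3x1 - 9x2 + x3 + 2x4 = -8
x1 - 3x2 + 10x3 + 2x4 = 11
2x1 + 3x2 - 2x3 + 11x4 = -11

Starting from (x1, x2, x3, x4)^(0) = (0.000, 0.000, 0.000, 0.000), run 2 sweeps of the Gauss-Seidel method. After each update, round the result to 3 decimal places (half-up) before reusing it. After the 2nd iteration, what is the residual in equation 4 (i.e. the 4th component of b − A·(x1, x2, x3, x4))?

0.000

Iteration 1:
  x1 = (12 - (3)·0.000 - (4)·0.000 - (-4)·0.000) / (-15) = -0.800
  x2 = (-8 - (-3)·-0.800 - (1)·0.000 - (2)·0.000) / (-9) = 1.156
  x3 = (11 - (1)·-0.800 - (-3)·1.156 - (2)·0.000) / (10) = 1.527
  x4 = (-11 - (2)·-0.800 - (3)·1.156 - (-2)·1.527) / (11) = -0.892
Iteration 2:
  x1 = (12 - (3)·1.156 - (4)·1.527 - (-4)·-0.892) / (-15) = 0.076
  x2 = (-8 - (-3)·0.076 - (1)·1.527 - (2)·-0.892) / (-9) = 0.835
  x3 = (11 - (1)·0.076 - (-3)·0.835 - (2)·-0.892) / (10) = 1.521
  x4 = (-11 - (2)·0.076 - (3)·0.835 - (-2)·1.521) / (11) = -0.965
Residual b − A·x = (0.691, 0.152, 0.149, 0.000)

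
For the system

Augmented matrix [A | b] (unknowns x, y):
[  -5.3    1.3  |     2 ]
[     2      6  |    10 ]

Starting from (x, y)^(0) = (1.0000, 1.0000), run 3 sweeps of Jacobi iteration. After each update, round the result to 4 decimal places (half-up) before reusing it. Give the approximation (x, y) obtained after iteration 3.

(0.0422, 1.6834)

Iteration 1:
  x = (2 - (1.3)·1.0000) / (-5.3) = -0.1321
  y = (10 - (2)·1.0000) / (6) = 1.3333
Iteration 2:
  x = (2 - (1.3)·1.3333) / (-5.3) = -0.0503
  y = (10 - (2)·-0.1321) / (6) = 1.7107
Iteration 3:
  x = (2 - (1.3)·1.7107) / (-5.3) = 0.0422
  y = (10 - (2)·-0.0503) / (6) = 1.6834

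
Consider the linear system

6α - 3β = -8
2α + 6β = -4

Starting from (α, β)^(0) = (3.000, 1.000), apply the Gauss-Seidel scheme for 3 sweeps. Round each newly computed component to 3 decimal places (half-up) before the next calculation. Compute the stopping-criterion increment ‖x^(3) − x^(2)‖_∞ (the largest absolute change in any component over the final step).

0.116

Iteration 1:
  α = (-8 - (-3)·1.000) / (6) = -0.833
  β = (-4 - (2)·-0.833) / (6) = -0.389
Iteration 2:
  α = (-8 - (-3)·-0.389) / (6) = -1.528
  β = (-4 - (2)·-1.528) / (6) = -0.157
Iteration 3:
  α = (-8 - (-3)·-0.157) / (6) = -1.412
  β = (-4 - (2)·-1.412) / (6) = -0.196
Change: (0.116, -0.039) → max |·| = 0.116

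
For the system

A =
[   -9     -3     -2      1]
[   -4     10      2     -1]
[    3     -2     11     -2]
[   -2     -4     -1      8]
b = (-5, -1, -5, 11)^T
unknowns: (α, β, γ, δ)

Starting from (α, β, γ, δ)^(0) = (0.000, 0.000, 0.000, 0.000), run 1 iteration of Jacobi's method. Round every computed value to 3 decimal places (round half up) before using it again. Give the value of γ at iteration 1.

Iteration 1:
  α = (-5 - (-3)·0.000 - (-2)·0.000 - (1)·0.000) / (-9) = 0.556
  β = (-1 - (-4)·0.000 - (2)·0.000 - (-1)·0.000) / (10) = -0.100
  γ = (-5 - (3)·0.000 - (-2)·0.000 - (-2)·0.000) / (11) = -0.455
  δ = (11 - (-2)·0.000 - (-4)·0.000 - (-1)·0.000) / (8) = 1.375

-0.455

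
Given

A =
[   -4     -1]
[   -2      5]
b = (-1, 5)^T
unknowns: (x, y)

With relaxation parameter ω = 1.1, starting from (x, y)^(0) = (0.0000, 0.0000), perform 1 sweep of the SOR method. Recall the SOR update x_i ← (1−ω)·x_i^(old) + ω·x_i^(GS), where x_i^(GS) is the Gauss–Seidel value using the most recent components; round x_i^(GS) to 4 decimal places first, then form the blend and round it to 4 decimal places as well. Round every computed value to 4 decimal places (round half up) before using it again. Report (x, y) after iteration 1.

Iteration 1:
  x: GS value = (-1 - (-1)·0.0000) / (-4) = 0.2500;  x ← (1−ω)·0.0000 + ω·0.2500 = 0.2750
  y: GS value = (5 - (-2)·0.2750) / (5) = 1.1100;  y ← (1−ω)·0.0000 + ω·1.1100 = 1.2210

(0.2750, 1.2210)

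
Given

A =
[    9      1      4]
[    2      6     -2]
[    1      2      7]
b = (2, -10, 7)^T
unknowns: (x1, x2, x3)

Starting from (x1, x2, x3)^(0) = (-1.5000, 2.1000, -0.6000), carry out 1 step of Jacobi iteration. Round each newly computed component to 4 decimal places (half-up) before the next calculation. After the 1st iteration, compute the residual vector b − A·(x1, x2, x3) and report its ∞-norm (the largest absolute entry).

Iteration 1:
  x1 = (2 - (1)·2.1000 - (4)·-0.6000) / (9) = 0.2556
  x2 = (-10 - (2)·-1.5000 - (-2)·-0.6000) / (6) = -1.3667
  x3 = (7 - (1)·-1.5000 - (2)·2.1000) / (7) = 0.6143
Residual b − A·x = (-1.3909, -1.0824, 5.1777); ∞-norm = 5.1777

5.1777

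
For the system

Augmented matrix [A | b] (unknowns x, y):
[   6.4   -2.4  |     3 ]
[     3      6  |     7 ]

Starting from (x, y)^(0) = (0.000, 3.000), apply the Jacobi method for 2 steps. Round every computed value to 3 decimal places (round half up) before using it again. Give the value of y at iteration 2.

Iteration 1:
  x = (3 - (-2.4)·3.000) / (6.4) = 1.594
  y = (7 - (3)·0.000) / (6) = 1.167
Iteration 2:
  x = (3 - (-2.4)·1.167) / (6.4) = 0.906
  y = (7 - (3)·1.594) / (6) = 0.370

0.370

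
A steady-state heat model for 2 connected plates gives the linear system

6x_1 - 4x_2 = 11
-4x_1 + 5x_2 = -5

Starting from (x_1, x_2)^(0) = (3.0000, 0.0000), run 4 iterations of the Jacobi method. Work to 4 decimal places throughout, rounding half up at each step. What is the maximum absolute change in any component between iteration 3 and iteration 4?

0.4979

Iteration 1:
  x_1 = (11 - (-4)·0.0000) / (6) = 1.8333
  x_2 = (-5 - (-4)·3.0000) / (5) = 1.4000
Iteration 2:
  x_1 = (11 - (-4)·1.4000) / (6) = 2.7667
  x_2 = (-5 - (-4)·1.8333) / (5) = 0.4666
Iteration 3:
  x_1 = (11 - (-4)·0.4666) / (6) = 2.1444
  x_2 = (-5 - (-4)·2.7667) / (5) = 1.2134
Iteration 4:
  x_1 = (11 - (-4)·1.2134) / (6) = 2.6423
  x_2 = (-5 - (-4)·2.1444) / (5) = 0.7155
Change: (0.4979, -0.4979) → max |·| = 0.4979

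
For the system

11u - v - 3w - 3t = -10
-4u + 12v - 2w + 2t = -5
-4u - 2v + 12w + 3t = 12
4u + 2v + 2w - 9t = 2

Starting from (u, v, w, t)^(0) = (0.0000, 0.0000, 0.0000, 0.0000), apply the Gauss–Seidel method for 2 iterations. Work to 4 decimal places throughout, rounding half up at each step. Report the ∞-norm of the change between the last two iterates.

Iteration 1:
  u = (-10 - (-1)·0.0000 - (-3)·0.0000 - (-3)·0.0000) / (11) = -0.9091
  v = (-5 - (-4)·-0.9091 - (-2)·0.0000 - (2)·0.0000) / (12) = -0.7197
  w = (12 - (-4)·-0.9091 - (-2)·-0.7197 - (3)·0.0000) / (12) = 0.5770
  t = (2 - (4)·-0.9091 - (2)·-0.7197 - (2)·0.5770) / (-9) = -0.6580
Iteration 2:
  u = (-10 - (-1)·-0.7197 - (-3)·0.5770 - (-3)·-0.6580) / (11) = -0.9966
  v = (-5 - (-4)·-0.9966 - (-2)·0.5770 - (2)·-0.6580) / (12) = -0.5430
  w = (12 - (-4)·-0.9966 - (-2)·-0.5430 - (3)·-0.6580) / (12) = 0.7418
  t = (2 - (4)·-0.9966 - (2)·-0.5430 - (2)·0.7418) / (-9) = -0.6210
Change: (-0.0875, 0.1767, 0.1648, 0.0370) → max |·| = 0.1767

0.1767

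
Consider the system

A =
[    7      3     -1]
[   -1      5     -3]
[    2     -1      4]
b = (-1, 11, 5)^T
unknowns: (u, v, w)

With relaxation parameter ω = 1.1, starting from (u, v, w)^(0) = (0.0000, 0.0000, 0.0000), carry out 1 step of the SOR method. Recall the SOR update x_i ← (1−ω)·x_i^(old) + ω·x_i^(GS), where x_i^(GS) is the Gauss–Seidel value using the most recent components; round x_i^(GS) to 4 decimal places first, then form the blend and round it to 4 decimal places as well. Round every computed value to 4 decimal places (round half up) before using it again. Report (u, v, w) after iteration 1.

(-0.1572, 2.3855, 2.1175)

Iteration 1:
  u: GS value = (-1 - (3)·0.0000 - (-1)·0.0000) / (7) = -0.1429;  u ← (1−ω)·0.0000 + ω·-0.1429 = -0.1572
  v: GS value = (11 - (-1)·-0.1572 - (-3)·0.0000) / (5) = 2.1686;  v ← (1−ω)·0.0000 + ω·2.1686 = 2.3855
  w: GS value = (5 - (2)·-0.1572 - (-1)·2.3855) / (4) = 1.9250;  w ← (1−ω)·0.0000 + ω·1.9250 = 2.1175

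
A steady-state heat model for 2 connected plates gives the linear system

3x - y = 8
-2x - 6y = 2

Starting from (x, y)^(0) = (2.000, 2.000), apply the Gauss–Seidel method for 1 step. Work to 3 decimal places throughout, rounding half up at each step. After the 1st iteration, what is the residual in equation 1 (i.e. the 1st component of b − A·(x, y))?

-3.443

Iteration 1:
  x = (8 - (-1)·2.000) / (3) = 3.333
  y = (2 - (-2)·3.333) / (-6) = -1.444
Residual b − A·x = (-3.443, 0.002)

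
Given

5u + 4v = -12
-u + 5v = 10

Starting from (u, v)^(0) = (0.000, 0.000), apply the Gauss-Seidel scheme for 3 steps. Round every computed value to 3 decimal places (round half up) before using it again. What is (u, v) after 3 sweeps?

Iteration 1:
  u = (-12 - (4)·0.000) / (5) = -2.400
  v = (10 - (-1)·-2.400) / (5) = 1.520
Iteration 2:
  u = (-12 - (4)·1.520) / (5) = -3.616
  v = (10 - (-1)·-3.616) / (5) = 1.277
Iteration 3:
  u = (-12 - (4)·1.277) / (5) = -3.422
  v = (10 - (-1)·-3.422) / (5) = 1.316

(-3.422, 1.316)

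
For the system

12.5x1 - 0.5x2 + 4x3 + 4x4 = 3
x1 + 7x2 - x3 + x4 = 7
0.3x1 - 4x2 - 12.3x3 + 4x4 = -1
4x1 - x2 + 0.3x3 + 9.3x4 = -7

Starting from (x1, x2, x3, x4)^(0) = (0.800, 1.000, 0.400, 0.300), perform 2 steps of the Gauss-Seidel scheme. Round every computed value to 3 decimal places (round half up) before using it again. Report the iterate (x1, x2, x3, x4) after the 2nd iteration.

Iteration 1:
  x1 = (3 - (-0.5)·1.000 - (4)·0.400 - (4)·0.300) / (12.5) = 0.056
  x2 = (7 - (1)·0.056 - (-1)·0.400 - (1)·0.300) / (7) = 1.006
  x3 = (-1 - (0.3)·0.056 - (-4)·1.006 - (4)·0.300) / (-12.3) = -0.147
  x4 = (-7 - (4)·0.056 - (-1)·1.006 - (0.3)·-0.147) / (9.3) = -0.664
Iteration 2:
  x1 = (3 - (-0.5)·1.006 - (4)·-0.147 - (4)·-0.664) / (12.5) = 0.540
  x2 = (7 - (1)·0.540 - (-1)·-0.147 - (1)·-0.664) / (7) = 0.997
  x3 = (-1 - (0.3)·0.540 - (-4)·0.997 - (4)·-0.664) / (-12.3) = -0.446
  x4 = (-7 - (4)·0.540 - (-1)·0.997 - (0.3)·-0.446) / (9.3) = -0.863

(0.540, 0.997, -0.446, -0.863)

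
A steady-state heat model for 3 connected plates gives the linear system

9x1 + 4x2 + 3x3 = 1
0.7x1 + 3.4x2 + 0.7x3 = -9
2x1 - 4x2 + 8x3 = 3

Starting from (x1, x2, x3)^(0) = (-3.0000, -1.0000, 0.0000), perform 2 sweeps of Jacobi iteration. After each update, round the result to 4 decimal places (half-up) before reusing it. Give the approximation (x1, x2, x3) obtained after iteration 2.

(0.8047, -2.8901, -0.7786)

Iteration 1:
  x1 = (1 - (4)·-1.0000 - (3)·0.0000) / (9) = 0.5556
  x2 = (-9 - (0.7)·-3.0000 - (0.7)·0.0000) / (3.4) = -2.0294
  x3 = (3 - (2)·-3.0000 - (-4)·-1.0000) / (8) = 0.6250
Iteration 2:
  x1 = (1 - (4)·-2.0294 - (3)·0.6250) / (9) = 0.8047
  x2 = (-9 - (0.7)·0.5556 - (0.7)·0.6250) / (3.4) = -2.8901
  x3 = (3 - (2)·0.5556 - (-4)·-2.0294) / (8) = -0.7786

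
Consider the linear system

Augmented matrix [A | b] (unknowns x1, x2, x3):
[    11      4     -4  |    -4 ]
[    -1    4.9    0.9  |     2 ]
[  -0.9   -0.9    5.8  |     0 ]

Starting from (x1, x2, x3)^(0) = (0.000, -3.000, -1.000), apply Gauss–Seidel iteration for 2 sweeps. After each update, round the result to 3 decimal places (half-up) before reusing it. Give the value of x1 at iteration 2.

Iteration 1:
  x1 = (-4 - (4)·-3.000 - (-4)·-1.000) / (11) = 0.364
  x2 = (2 - (-1)·0.364 - (0.9)·-1.000) / (4.9) = 0.666
  x3 = (0 - (-0.9)·0.364 - (-0.9)·0.666) / (5.8) = 0.160
Iteration 2:
  x1 = (-4 - (4)·0.666 - (-4)·0.160) / (11) = -0.548
  x2 = (2 - (-1)·-0.548 - (0.9)·0.160) / (4.9) = 0.267
  x3 = (0 - (-0.9)·-0.548 - (-0.9)·0.267) / (5.8) = -0.044

-0.548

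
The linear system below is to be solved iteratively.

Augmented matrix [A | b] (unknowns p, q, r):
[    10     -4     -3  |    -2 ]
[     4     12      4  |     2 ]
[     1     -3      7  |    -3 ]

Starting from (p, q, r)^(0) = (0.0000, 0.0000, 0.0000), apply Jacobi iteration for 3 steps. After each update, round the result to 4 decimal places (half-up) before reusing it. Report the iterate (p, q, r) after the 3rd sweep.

(-0.1481, 0.3635, -0.2299)

Iteration 1:
  p = (-2 - (-4)·0.0000 - (-3)·0.0000) / (10) = -0.2000
  q = (2 - (4)·0.0000 - (4)·0.0000) / (12) = 0.1667
  r = (-3 - (1)·0.0000 - (-3)·0.0000) / (7) = -0.4286
Iteration 2:
  p = (-2 - (-4)·0.1667 - (-3)·-0.4286) / (10) = -0.2619
  q = (2 - (4)·-0.2000 - (4)·-0.4286) / (12) = 0.3762
  r = (-3 - (1)·-0.2000 - (-3)·0.1667) / (7) = -0.3286
Iteration 3:
  p = (-2 - (-4)·0.3762 - (-3)·-0.3286) / (10) = -0.1481
  q = (2 - (4)·-0.2619 - (4)·-0.3286) / (12) = 0.3635
  r = (-3 - (1)·-0.2619 - (-3)·0.3762) / (7) = -0.2299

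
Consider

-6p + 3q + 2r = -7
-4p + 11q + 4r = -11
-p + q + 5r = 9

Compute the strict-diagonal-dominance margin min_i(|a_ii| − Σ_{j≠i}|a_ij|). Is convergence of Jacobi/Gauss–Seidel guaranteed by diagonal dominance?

1

row 1: |-6| − (3+2) = 1
row 2: |11| − (4+4) = 3
row 3: |5| − (1+1) = 3
minimum over rows = 1 → strictly diagonally dominant (convergence guaranteed)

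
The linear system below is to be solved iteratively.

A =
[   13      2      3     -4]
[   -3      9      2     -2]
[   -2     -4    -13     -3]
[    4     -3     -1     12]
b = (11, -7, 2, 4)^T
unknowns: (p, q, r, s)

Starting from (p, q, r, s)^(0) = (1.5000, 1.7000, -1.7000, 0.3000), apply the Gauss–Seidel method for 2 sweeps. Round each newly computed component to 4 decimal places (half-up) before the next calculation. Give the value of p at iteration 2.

Iteration 1:
  p = (11 - (2)·1.7000 - (3)·-1.7000 - (-4)·0.3000) / (13) = 1.0692
  q = (-7 - (-3)·1.0692 - (2)·-1.7000 - (-2)·0.3000) / (9) = 0.0231
  r = (2 - (-2)·1.0692 - (-4)·0.0231 - (-3)·0.3000) / (-13) = -0.3947
  s = (4 - (4)·1.0692 - (-3)·0.0231 - (-1)·-0.3947) / (12) = -0.0502
Iteration 2:
  p = (11 - (2)·0.0231 - (3)·-0.3947 - (-4)·-0.0502) / (13) = 0.9182
  q = (-7 - (-3)·0.9182 - (2)·-0.3947 - (-2)·-0.0502) / (9) = -0.3952
  r = (2 - (-2)·0.9182 - (-4)·-0.3952 - (-3)·-0.0502) / (-13) = -0.1619
  s = (4 - (4)·0.9182 - (-3)·-0.3952 - (-1)·-0.1619) / (12) = -0.0850

0.9182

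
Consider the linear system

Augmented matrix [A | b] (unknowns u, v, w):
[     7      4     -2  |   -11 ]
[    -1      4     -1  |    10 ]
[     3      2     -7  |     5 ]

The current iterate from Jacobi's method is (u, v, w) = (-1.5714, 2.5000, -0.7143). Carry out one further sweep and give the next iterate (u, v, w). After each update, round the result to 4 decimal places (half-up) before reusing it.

One sweep:
  u = (-11 - (4)·2.5000 - (-2)·-0.7143) / (7) = -3.2041
  v = (10 - (-1)·-1.5714 - (-1)·-0.7143) / (4) = 1.9286
  w = (5 - (3)·-1.5714 - (2)·2.5000) / (-7) = -0.6735

(-3.2041, 1.9286, -0.6735)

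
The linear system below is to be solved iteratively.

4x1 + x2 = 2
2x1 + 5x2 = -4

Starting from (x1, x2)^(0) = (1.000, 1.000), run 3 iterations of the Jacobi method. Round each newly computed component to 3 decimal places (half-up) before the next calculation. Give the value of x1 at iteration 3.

Iteration 1:
  x1 = (2 - (1)·1.000) / (4) = 0.250
  x2 = (-4 - (2)·1.000) / (5) = -1.200
Iteration 2:
  x1 = (2 - (1)·-1.200) / (4) = 0.800
  x2 = (-4 - (2)·0.250) / (5) = -0.900
Iteration 3:
  x1 = (2 - (1)·-0.900) / (4) = 0.725
  x2 = (-4 - (2)·0.800) / (5) = -1.120

0.725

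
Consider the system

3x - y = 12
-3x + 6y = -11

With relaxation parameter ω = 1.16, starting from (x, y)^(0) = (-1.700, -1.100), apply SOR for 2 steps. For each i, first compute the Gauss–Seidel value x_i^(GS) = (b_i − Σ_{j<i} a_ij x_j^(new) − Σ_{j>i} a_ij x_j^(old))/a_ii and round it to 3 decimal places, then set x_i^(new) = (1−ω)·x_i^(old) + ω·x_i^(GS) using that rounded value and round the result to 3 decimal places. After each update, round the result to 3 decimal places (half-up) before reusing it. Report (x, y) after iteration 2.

(4.174, 0.190)

Iteration 1:
  x: GS value = (12 - (-1)·-1.100) / (3) = 3.633;  x ← (1−ω)·-1.700 + ω·3.633 = 4.486
  y: GS value = (-11 - (-3)·4.486) / (6) = 0.410;  y ← (1−ω)·-1.100 + ω·0.410 = 0.652
Iteration 2:
  x: GS value = (12 - (-1)·0.652) / (3) = 4.217;  x ← (1−ω)·4.486 + ω·4.217 = 4.174
  y: GS value = (-11 - (-3)·4.174) / (6) = 0.254;  y ← (1−ω)·0.652 + ω·0.254 = 0.190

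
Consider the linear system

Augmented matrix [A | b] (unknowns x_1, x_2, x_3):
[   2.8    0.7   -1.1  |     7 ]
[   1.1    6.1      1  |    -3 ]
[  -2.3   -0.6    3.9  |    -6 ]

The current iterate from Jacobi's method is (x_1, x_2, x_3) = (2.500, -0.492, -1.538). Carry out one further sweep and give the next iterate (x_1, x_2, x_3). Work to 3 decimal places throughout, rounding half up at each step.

(2.019, -0.690, -0.140)

One sweep:
  x_1 = (7 - (0.7)·-0.492 - (-1.1)·-1.538) / (2.8) = 2.019
  x_2 = (-3 - (1.1)·2.500 - (1)·-1.538) / (6.1) = -0.690
  x_3 = (-6 - (-2.3)·2.500 - (-0.6)·-0.492) / (3.9) = -0.140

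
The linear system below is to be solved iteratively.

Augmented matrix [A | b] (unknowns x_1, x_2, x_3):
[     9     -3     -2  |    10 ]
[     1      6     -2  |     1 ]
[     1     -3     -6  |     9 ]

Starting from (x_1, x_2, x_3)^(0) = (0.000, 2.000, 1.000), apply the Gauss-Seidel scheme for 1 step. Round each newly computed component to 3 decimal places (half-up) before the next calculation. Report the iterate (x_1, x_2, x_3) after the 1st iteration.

Iteration 1:
  x_1 = (10 - (-3)·2.000 - (-2)·1.000) / (9) = 2.000
  x_2 = (1 - (1)·2.000 - (-2)·1.000) / (6) = 0.167
  x_3 = (9 - (1)·2.000 - (-3)·0.167) / (-6) = -1.250

(2.000, 0.167, -1.250)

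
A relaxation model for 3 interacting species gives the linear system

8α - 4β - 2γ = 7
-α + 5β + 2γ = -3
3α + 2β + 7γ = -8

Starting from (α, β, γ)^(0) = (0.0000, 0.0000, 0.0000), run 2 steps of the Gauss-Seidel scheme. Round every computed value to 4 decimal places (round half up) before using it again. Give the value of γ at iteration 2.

Iteration 1:
  α = (7 - (-4)·0.0000 - (-2)·0.0000) / (8) = 0.8750
  β = (-3 - (-1)·0.8750 - (2)·0.0000) / (5) = -0.4250
  γ = (-8 - (3)·0.8750 - (2)·-0.4250) / (7) = -1.3964
Iteration 2:
  α = (7 - (-4)·-0.4250 - (-2)·-1.3964) / (8) = 0.3134
  β = (-3 - (-1)·0.3134 - (2)·-1.3964) / (5) = 0.0212
  γ = (-8 - (3)·0.3134 - (2)·0.0212) / (7) = -1.2832

-1.2832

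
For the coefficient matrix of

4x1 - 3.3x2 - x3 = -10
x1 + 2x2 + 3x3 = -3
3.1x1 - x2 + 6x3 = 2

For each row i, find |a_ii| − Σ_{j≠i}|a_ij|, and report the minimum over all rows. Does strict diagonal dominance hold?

-2

row 1: |4| − (3.3+1) = -0.3
row 2: |2| − (1+3) = -2
row 3: |6| − (3.1+1) = 1.9
minimum over rows = -2 → not strictly diagonally dominant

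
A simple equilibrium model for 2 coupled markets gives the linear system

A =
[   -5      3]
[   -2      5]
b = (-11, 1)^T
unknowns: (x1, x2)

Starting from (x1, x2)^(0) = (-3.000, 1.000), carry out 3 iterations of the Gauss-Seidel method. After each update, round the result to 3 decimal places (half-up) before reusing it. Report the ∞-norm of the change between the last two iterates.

0.046

Iteration 1:
  x1 = (-11 - (3)·1.000) / (-5) = 2.800
  x2 = (1 - (-2)·2.800) / (5) = 1.320
Iteration 2:
  x1 = (-11 - (3)·1.320) / (-5) = 2.992
  x2 = (1 - (-2)·2.992) / (5) = 1.397
Iteration 3:
  x1 = (-11 - (3)·1.397) / (-5) = 3.038
  x2 = (1 - (-2)·3.038) / (5) = 1.415
Change: (0.046, 0.018) → max |·| = 0.046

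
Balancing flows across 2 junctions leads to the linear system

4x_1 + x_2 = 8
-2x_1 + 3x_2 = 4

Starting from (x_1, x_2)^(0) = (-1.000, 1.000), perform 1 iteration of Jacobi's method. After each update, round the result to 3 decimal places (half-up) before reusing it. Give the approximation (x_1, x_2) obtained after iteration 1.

(1.750, 0.667)

Iteration 1:
  x_1 = (8 - (1)·1.000) / (4) = 1.750
  x_2 = (4 - (-2)·-1.000) / (3) = 0.667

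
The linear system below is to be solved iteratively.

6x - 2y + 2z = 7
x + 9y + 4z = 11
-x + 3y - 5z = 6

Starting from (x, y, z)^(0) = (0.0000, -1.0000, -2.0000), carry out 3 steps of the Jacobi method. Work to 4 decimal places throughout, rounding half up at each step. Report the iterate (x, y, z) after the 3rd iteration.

Iteration 1:
  x = (7 - (-2)·-1.0000 - (2)·-2.0000) / (6) = 1.5000
  y = (11 - (1)·0.0000 - (4)·-2.0000) / (9) = 2.1111
  z = (6 - (-1)·0.0000 - (3)·-1.0000) / (-5) = -1.8000
Iteration 2:
  x = (7 - (-2)·2.1111 - (2)·-1.8000) / (6) = 2.4704
  y = (11 - (1)·1.5000 - (4)·-1.8000) / (9) = 1.8556
  z = (6 - (-1)·1.5000 - (3)·2.1111) / (-5) = -0.2333
Iteration 3:
  x = (7 - (-2)·1.8556 - (2)·-0.2333) / (6) = 1.8630
  y = (11 - (1)·2.4704 - (4)·-0.2333) / (9) = 1.0514
  z = (6 - (-1)·2.4704 - (3)·1.8556) / (-5) = -0.5807

(1.8630, 1.0514, -0.5807)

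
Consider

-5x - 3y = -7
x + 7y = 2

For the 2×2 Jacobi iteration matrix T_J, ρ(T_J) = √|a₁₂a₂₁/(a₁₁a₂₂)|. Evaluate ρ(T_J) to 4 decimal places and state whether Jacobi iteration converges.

a₁₂a₂₁/(a₁₁a₂₂) = (-3)·(1) / ((-5)·(7)) = 0.085714
ρ = √|0.085714| = √0.085714 = 0.2928
ρ < 1, so Jacobi converges

0.2928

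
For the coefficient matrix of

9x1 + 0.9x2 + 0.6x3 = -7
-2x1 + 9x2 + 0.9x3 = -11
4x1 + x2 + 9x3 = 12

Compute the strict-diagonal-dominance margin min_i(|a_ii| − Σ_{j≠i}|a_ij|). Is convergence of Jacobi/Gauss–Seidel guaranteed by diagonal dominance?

4

row 1: |9| − (0.9+0.6) = 7.5
row 2: |9| − (2+0.9) = 6.1
row 3: |9| − (4+1) = 4
minimum over rows = 4 → strictly diagonally dominant (convergence guaranteed)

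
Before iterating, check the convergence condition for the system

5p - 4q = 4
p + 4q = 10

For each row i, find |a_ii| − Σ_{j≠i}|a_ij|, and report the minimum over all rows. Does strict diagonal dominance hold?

1

row 1: |5| − (4) = 1
row 2: |4| − (1) = 3
minimum over rows = 1 → strictly diagonally dominant (convergence guaranteed)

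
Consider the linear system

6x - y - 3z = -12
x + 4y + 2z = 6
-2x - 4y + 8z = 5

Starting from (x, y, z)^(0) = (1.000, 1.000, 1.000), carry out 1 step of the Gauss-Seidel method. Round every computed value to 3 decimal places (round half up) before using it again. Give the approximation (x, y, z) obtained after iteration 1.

Iteration 1:
  x = (-12 - (-1)·1.000 - (-3)·1.000) / (6) = -1.333
  y = (6 - (1)·-1.333 - (2)·1.000) / (4) = 1.333
  z = (5 - (-2)·-1.333 - (-4)·1.333) / (8) = 0.958

(-1.333, 1.333, 0.958)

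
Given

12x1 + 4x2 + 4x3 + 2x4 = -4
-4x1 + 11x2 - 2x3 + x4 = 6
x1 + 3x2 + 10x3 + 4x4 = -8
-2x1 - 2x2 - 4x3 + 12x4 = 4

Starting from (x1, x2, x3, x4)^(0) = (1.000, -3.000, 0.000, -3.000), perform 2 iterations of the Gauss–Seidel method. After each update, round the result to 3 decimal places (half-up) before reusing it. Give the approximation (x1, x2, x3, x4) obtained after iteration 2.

Iteration 1:
  x1 = (-4 - (4)·-3.000 - (4)·0.000 - (2)·-3.000) / (12) = 1.167
  x2 = (6 - (-4)·1.167 - (-2)·0.000 - (1)·-3.000) / (11) = 1.243
  x3 = (-8 - (1)·1.167 - (3)·1.243 - (4)·-3.000) / (10) = -0.090
  x4 = (4 - (-2)·1.167 - (-2)·1.243 - (-4)·-0.090) / (12) = 0.705
Iteration 2:
  x1 = (-4 - (4)·1.243 - (4)·-0.090 - (2)·0.705) / (12) = -0.835
  x2 = (6 - (-4)·-0.835 - (-2)·-0.090 - (1)·0.705) / (11) = 0.161
  x3 = (-8 - (1)·-0.835 - (3)·0.161 - (4)·0.705) / (10) = -1.047
  x4 = (4 - (-2)·-0.835 - (-2)·0.161 - (-4)·-1.047) / (12) = -0.128

(-0.835, 0.161, -1.047, -0.128)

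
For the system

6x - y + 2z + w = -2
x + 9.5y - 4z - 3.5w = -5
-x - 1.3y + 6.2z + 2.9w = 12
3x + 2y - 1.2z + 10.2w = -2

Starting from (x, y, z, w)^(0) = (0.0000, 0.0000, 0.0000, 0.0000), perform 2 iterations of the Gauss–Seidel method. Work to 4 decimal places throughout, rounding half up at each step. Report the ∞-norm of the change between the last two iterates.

Iteration 1:
  x = (-2 - (-1)·0.0000 - (2)·0.0000 - (1)·0.0000) / (6) = -0.3333
  y = (-5 - (1)·-0.3333 - (-4)·0.0000 - (-3.5)·0.0000) / (9.5) = -0.4912
  z = (12 - (-1)·-0.3333 - (-1.3)·-0.4912 - (2.9)·0.0000) / (6.2) = 1.7787
  w = (-2 - (3)·-0.3333 - (2)·-0.4912 - (-1.2)·1.7787) / (10.2) = 0.2075
Iteration 2:
  x = (-2 - (-1)·-0.4912 - (2)·1.7787 - (1)·0.2075) / (6) = -1.0427
  y = (-5 - (1)·-1.0427 - (-4)·1.7787 - (-3.5)·0.2075) / (9.5) = 0.4088
  z = (12 - (-1)·-1.0427 - (-1.3)·0.4088 - (2.9)·0.2075) / (6.2) = 1.7560
  w = (-2 - (3)·-1.0427 - (2)·0.4088 - (-1.2)·1.7560) / (10.2) = 0.2370
Change: (-0.7094, 0.9000, -0.0227, 0.0295) → max |·| = 0.9000

0.9000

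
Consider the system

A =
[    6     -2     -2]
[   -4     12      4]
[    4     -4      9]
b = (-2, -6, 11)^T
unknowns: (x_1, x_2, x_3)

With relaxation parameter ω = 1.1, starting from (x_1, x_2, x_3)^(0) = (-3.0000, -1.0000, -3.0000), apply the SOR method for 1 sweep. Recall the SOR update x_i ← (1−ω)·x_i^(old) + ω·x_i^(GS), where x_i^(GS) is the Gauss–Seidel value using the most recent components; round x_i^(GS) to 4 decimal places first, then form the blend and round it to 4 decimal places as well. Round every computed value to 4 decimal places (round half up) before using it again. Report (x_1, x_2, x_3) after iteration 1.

(-1.5334, 0.0878, 2.4371)

Iteration 1:
  x_1: GS value = (-2 - (-2)·-1.0000 - (-2)·-3.0000) / (6) = -1.6667;  x_1 ← (1−ω)·-3.0000 + ω·-1.6667 = -1.5334
  x_2: GS value = (-6 - (-4)·-1.5334 - (4)·-3.0000) / (12) = -0.0111;  x_2 ← (1−ω)·-1.0000 + ω·-0.0111 = 0.0878
  x_3: GS value = (11 - (4)·-1.5334 - (-4)·0.0878) / (9) = 1.9428;  x_3 ← (1−ω)·-3.0000 + ω·1.9428 = 2.4371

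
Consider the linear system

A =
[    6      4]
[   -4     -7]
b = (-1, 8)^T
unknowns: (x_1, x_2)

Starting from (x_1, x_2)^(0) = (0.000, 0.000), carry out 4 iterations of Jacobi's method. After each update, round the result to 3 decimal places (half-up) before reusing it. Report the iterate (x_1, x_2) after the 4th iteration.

Iteration 1:
  x_1 = (-1 - (4)·0.000) / (6) = -0.167
  x_2 = (8 - (-4)·0.000) / (-7) = -1.143
Iteration 2:
  x_1 = (-1 - (4)·-1.143) / (6) = 0.595
  x_2 = (8 - (-4)·-0.167) / (-7) = -1.047
Iteration 3:
  x_1 = (-1 - (4)·-1.047) / (6) = 0.531
  x_2 = (8 - (-4)·0.595) / (-7) = -1.483
Iteration 4:
  x_1 = (-1 - (4)·-1.483) / (6) = 0.822
  x_2 = (8 - (-4)·0.531) / (-7) = -1.446

(0.822, -1.446)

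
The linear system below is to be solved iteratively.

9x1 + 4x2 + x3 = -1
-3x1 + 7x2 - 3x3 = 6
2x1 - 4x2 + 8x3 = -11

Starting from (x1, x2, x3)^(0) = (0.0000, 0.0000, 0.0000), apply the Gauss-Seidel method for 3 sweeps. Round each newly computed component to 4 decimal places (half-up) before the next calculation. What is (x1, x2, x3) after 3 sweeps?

(-0.1167, 0.3206, -1.1855)

Iteration 1:
  x1 = (-1 - (4)·0.0000 - (1)·0.0000) / (9) = -0.1111
  x2 = (6 - (-3)·-0.1111 - (-3)·0.0000) / (7) = 0.8095
  x3 = (-11 - (2)·-0.1111 - (-4)·0.8095) / (8) = -0.9425
Iteration 2:
  x1 = (-1 - (4)·0.8095 - (1)·-0.9425) / (9) = -0.3662
  x2 = (6 - (-3)·-0.3662 - (-3)·-0.9425) / (7) = 0.2963
  x3 = (-11 - (2)·-0.3662 - (-4)·0.2963) / (8) = -1.1353
Iteration 3:
  x1 = (-1 - (4)·0.2963 - (1)·-1.1353) / (9) = -0.1167
  x2 = (6 - (-3)·-0.1167 - (-3)·-1.1353) / (7) = 0.3206
  x3 = (-11 - (2)·-0.1167 - (-4)·0.3206) / (8) = -1.1855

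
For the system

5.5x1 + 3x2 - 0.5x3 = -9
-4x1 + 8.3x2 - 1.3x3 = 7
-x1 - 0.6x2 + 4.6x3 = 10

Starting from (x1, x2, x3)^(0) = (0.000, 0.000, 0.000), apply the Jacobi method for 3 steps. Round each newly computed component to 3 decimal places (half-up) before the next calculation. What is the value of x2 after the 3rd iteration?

0.230

Iteration 1:
  x1 = (-9 - (3)·0.000 - (-0.5)·0.000) / (5.5) = -1.636
  x2 = (7 - (-4)·0.000 - (-1.3)·0.000) / (8.3) = 0.843
  x3 = (10 - (-1)·0.000 - (-0.6)·0.000) / (4.6) = 2.174
Iteration 2:
  x1 = (-9 - (3)·0.843 - (-0.5)·2.174) / (5.5) = -1.899
  x2 = (7 - (-4)·-1.636 - (-1.3)·2.174) / (8.3) = 0.395
  x3 = (10 - (-1)·-1.636 - (-0.6)·0.843) / (4.6) = 1.928
Iteration 3:
  x1 = (-9 - (3)·0.395 - (-0.5)·1.928) / (5.5) = -1.677
  x2 = (7 - (-4)·-1.899 - (-1.3)·1.928) / (8.3) = 0.230
  x3 = (10 - (-1)·-1.899 - (-0.6)·0.395) / (4.6) = 1.813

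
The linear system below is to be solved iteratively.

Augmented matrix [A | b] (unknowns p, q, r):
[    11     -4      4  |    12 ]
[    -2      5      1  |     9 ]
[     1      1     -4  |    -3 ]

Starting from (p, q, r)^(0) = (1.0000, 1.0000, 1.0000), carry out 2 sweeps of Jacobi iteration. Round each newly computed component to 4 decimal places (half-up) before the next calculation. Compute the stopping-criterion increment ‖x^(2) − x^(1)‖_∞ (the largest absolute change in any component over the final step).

Iteration 1:
  p = (12 - (-4)·1.0000 - (4)·1.0000) / (11) = 1.0909
  q = (9 - (-2)·1.0000 - (1)·1.0000) / (5) = 2.0000
  r = (-3 - (1)·1.0000 - (1)·1.0000) / (-4) = 1.2500
Iteration 2:
  p = (12 - (-4)·2.0000 - (4)·1.2500) / (11) = 1.3636
  q = (9 - (-2)·1.0909 - (1)·1.2500) / (5) = 1.9864
  r = (-3 - (1)·1.0909 - (1)·2.0000) / (-4) = 1.5227
Change: (0.2727, -0.0136, 0.2727) → max |·| = 0.2727

0.2727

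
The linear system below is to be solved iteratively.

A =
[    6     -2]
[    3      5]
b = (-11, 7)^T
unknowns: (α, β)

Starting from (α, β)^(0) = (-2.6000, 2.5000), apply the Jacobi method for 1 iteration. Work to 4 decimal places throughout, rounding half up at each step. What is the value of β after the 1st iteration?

Iteration 1:
  α = (-11 - (-2)·2.5000) / (6) = -1.0000
  β = (7 - (3)·-2.6000) / (5) = 2.9600

2.9600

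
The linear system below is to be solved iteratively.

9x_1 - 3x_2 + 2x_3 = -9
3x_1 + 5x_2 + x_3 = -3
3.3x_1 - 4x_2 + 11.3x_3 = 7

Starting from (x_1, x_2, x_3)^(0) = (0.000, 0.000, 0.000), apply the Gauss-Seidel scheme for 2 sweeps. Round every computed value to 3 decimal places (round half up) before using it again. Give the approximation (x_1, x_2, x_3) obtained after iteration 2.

Iteration 1:
  x_1 = (-9 - (-3)·0.000 - (2)·0.000) / (9) = -1.000
  x_2 = (-3 - (3)·-1.000 - (1)·0.000) / (5) = 0.000
  x_3 = (7 - (3.3)·-1.000 - (-4)·0.000) / (11.3) = 0.912
Iteration 2:
  x_1 = (-9 - (-3)·0.000 - (2)·0.912) / (9) = -1.203
  x_2 = (-3 - (3)·-1.203 - (1)·0.912) / (5) = -0.061
  x_3 = (7 - (3.3)·-1.203 - (-4)·-0.061) / (11.3) = 0.949

(-1.203, -0.061, 0.949)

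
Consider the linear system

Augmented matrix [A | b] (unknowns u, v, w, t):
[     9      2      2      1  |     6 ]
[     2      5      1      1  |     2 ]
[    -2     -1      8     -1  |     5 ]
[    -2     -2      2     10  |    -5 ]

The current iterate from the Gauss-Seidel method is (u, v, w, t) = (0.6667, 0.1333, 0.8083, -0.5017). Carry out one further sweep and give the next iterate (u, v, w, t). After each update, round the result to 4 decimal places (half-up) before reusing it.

(0.5132, 0.1334, 0.7073, -0.5121)

One sweep:
  u = (6 - (2)·0.1333 - (2)·0.8083 - (1)·-0.5017) / (9) = 0.5132
  v = (2 - (2)·0.5132 - (1)·0.8083 - (1)·-0.5017) / (5) = 0.1334
  w = (5 - (-2)·0.5132 - (-1)·0.1334 - (-1)·-0.5017) / (8) = 0.7073
  t = (-5 - (-2)·0.5132 - (-2)·0.1334 - (2)·0.7073) / (10) = -0.5121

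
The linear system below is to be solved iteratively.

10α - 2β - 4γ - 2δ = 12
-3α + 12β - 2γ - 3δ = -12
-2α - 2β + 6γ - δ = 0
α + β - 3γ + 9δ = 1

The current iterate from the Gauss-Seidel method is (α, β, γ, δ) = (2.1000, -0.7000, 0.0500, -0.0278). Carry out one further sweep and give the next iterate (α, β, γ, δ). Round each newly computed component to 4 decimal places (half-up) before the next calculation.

(1.0744, -0.7300, 0.1102, 0.1096)

One sweep:
  α = (12 - (-2)·-0.7000 - (-4)·0.0500 - (-2)·-0.0278) / (10) = 1.0744
  β = (-12 - (-3)·1.0744 - (-2)·0.0500 - (-3)·-0.0278) / (12) = -0.7300
  γ = (0 - (-2)·1.0744 - (-2)·-0.7300 - (-1)·-0.0278) / (6) = 0.1102
  δ = (1 - (1)·1.0744 - (1)·-0.7300 - (-3)·0.1102) / (9) = 0.1096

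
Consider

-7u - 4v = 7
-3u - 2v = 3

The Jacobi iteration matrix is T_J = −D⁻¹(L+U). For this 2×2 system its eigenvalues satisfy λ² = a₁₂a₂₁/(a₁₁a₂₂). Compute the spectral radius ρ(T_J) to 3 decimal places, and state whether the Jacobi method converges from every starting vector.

a₁₂a₂₁/(a₁₁a₂₂) = (-4)·(-3) / ((-7)·(-2)) = 0.857143
ρ = √|0.857143| = √0.857143 = 0.926
ρ < 1, so Jacobi converges

0.926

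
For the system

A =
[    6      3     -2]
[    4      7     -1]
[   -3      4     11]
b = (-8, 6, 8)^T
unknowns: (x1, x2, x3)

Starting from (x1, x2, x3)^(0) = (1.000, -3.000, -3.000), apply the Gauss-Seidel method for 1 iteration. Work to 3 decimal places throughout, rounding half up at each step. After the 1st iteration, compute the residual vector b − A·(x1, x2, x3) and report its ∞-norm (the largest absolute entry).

Iteration 1:
  x1 = (-8 - (3)·-3.000 - (-2)·-3.000) / (6) = -0.833
  x2 = (6 - (4)·-0.833 - (-1)·-3.000) / (7) = 0.905
  x3 = (8 - (-3)·-0.833 - (4)·0.905) / (11) = 0.171
Residual b − A·x = (-5.375, 3.168, 0.000); ∞-norm = 5.375

5.375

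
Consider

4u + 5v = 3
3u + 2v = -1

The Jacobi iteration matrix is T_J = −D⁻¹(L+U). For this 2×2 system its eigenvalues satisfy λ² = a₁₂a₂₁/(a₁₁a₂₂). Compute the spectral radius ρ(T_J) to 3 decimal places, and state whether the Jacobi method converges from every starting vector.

a₁₂a₂₁/(a₁₁a₂₂) = (5)·(3) / ((4)·(2)) = 1.875000
ρ = √|1.875000| = √1.875000 = 1.369
ρ > 1, so Jacobi diverges

1.369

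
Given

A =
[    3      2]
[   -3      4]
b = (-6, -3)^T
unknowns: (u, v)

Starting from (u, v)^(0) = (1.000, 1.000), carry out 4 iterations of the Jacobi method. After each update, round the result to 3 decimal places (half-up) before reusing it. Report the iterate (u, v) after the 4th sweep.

(-0.500, -0.875)

Iteration 1:
  u = (-6 - (2)·1.000) / (3) = -2.667
  v = (-3 - (-3)·1.000) / (4) = 0.000
Iteration 2:
  u = (-6 - (2)·0.000) / (3) = -2.000
  v = (-3 - (-3)·-2.667) / (4) = -2.750
Iteration 3:
  u = (-6 - (2)·-2.750) / (3) = -0.167
  v = (-3 - (-3)·-2.000) / (4) = -2.250
Iteration 4:
  u = (-6 - (2)·-2.250) / (3) = -0.500
  v = (-3 - (-3)·-0.167) / (4) = -0.875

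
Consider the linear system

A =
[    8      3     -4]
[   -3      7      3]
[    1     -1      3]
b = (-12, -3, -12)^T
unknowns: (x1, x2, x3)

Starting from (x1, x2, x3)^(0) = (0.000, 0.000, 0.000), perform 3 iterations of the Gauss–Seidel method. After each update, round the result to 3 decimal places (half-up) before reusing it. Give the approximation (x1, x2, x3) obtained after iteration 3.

Iteration 1:
  x1 = (-12 - (3)·0.000 - (-4)·0.000) / (8) = -1.500
  x2 = (-3 - (-3)·-1.500 - (3)·0.000) / (7) = -1.071
  x3 = (-12 - (1)·-1.500 - (-1)·-1.071) / (3) = -3.857
Iteration 2:
  x1 = (-12 - (3)·-1.071 - (-4)·-3.857) / (8) = -3.027
  x2 = (-3 - (-3)·-3.027 - (3)·-3.857) / (7) = -0.073
  x3 = (-12 - (1)·-3.027 - (-1)·-0.073) / (3) = -3.015
Iteration 3:
  x1 = (-12 - (3)·-0.073 - (-4)·-3.015) / (8) = -2.980
  x2 = (-3 - (-3)·-2.980 - (3)·-3.015) / (7) = -0.414
  x3 = (-12 - (1)·-2.980 - (-1)·-0.414) / (3) = -3.145

(-2.980, -0.414, -3.145)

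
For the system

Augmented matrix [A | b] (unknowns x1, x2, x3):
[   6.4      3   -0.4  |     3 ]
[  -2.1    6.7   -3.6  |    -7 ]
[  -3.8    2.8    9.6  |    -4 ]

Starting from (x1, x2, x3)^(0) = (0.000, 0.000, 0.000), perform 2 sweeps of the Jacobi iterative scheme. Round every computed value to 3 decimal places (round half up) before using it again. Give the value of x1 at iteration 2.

0.933

Iteration 1:
  x1 = (3 - (3)·0.000 - (-0.4)·0.000) / (6.4) = 0.469
  x2 = (-7 - (-2.1)·0.000 - (-3.6)·0.000) / (6.7) = -1.045
  x3 = (-4 - (-3.8)·0.000 - (2.8)·0.000) / (9.6) = -0.417
Iteration 2:
  x1 = (3 - (3)·-1.045 - (-0.4)·-0.417) / (6.4) = 0.933
  x2 = (-7 - (-2.1)·0.469 - (-3.6)·-0.417) / (6.7) = -1.122
  x3 = (-4 - (-3.8)·0.469 - (2.8)·-1.045) / (9.6) = 0.074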